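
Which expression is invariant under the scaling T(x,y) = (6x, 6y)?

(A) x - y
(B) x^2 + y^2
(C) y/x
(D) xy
C

Under the uniform scaling T(x,y) = (6x, 6y):
Substitute the transformed coordinates into each option and compare with the original:
(A) x - y  ->  (6x) - (6y) = 6x - 6y   [differs from x - y: not invariant]
(B) x^2 + y^2  ->  (6x)^2 + (6y)^2 = 36x^2 + 36y^2   [differs from x^2 + y^2: not invariant]
(C) y/x  ->  (6y)/(6x) = y/x   [equals y/x: invariant]
(D) xy  ->  (6x)(6y) = 36xy   [differs from xy: not invariant]

Only option (C), y/x, is unchanged by the transformation.
The common factor 6 cancels in a ratio of coordinates, while sums, products and sums of squares pick up factors of 6 or 36.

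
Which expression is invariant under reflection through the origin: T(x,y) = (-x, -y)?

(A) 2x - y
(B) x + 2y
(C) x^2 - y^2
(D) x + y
C

The map is reflection through the origin: T(x,y) = (-x, -y).
Substitute the transformed coordinates into each option and compare with the original:
(A) 2x - y  ->  2(-x) - (-y) = -2x + y   [differs from 2x - y: not invariant]
(B) x + 2y  ->  (-x) + 2(-y) = -x - 2y   [differs from x + 2y: not invariant]
(C) x^2 - y^2  ->  (-x)^2 - (-y)^2 = x^2 - y^2   [equals x^2 - y^2: invariant]
(D) x + y  ->  (-x) + (-y) = -x - y   [differs from x + y: not invariant]

Only option (C), x^2 - y^2, is unchanged by the transformation.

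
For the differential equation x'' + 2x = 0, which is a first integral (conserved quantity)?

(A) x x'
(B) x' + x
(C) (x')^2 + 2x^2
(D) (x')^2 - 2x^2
C

A first integral I satisfies dI/dt = 0 along every solution. Differentiate each option and use the equation of motion:
(A) d/dt[x x'] = (x')^2 + x x'' = (x')^2 - 2x^2, not identically 0
(B) d/dt[x' + x] = x'' + x' = -2x + x', not identically 0
(C) d/dt[(x')^2 + 2x^2] = 2x'x'' + 4x x' = 2x'(-2x) + 4x x' = 0
(D) d/dt[(x')^2 - 2x^2] = 2x'x'' - 4x x' = -8x x', not identically 0

Only (C) has zero time-derivative. So the energy-like quantity (x')^2 + 2x^2 is the first integral.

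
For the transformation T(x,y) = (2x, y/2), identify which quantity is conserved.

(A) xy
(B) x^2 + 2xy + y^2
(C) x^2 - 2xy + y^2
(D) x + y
A

An expression E(x,y) is invariant under T if E(T(x,y)) = E(x,y). Here T(x,y) = (2x, y/2).
Substitute the transformed coordinates into each option and compare with the original:
(A) xy  ->  (2x)(y/2) = xy   [equals xy: invariant]
(B) x^2 + 2xy + y^2  ->  (2x)^2 + 2(2x)(y/2) + (y/2)^2 = 4x^2 + 2xy + y^2/4   [differs from x^2 + 2xy + y^2: not invariant]
(C) x^2 - 2xy + y^2  ->  (2x)^2 - 2(2x)(y/2) + (y/2)^2 = 4x^2 - 2xy + y^2/4   [differs from x^2 - 2xy + y^2: not invariant]
(D) x + y  ->  (2x) + (y/2) = 2x + y/2   [differs from x + y: not invariant]

Only option (A), xy, is unchanged by the transformation.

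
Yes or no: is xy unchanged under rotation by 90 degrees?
No

Applying rotation by 90 degrees: x' = x*cos(90 degrees) - y*sin(90 degrees) = -y, y' = x*sin(90 degrees) + y*cos(90 degrees) = x

Substituting into xy:
(-y)(x)
= -xy

This differs from the original expression xy, so it is NOT invariant.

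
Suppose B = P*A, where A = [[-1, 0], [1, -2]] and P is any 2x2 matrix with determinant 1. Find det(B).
2

By the multiplicative property of determinants, det(B) = det(P*A) = det(P) * det(A) = det(A),
so the determinant is invariant under multiplication by any determinant-1 matrix; we just need det(A).

det(A) = (-1)(-2) - (0)(1) = 2 - 0 = 2

Therefore det(B) = 1 * 2 = 2.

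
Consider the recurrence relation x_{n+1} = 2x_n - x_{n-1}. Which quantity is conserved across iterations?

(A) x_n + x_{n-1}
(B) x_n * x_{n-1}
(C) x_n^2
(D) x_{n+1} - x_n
D

For the recurrence x_{n+1} = 2x_n - x_{n-1}:

If x_{n+1} = 2x_n - x_{n-1}, then:
x_{n+1} - x_n = x_n - x_{n-1}
The first difference is constant throughout the sequence.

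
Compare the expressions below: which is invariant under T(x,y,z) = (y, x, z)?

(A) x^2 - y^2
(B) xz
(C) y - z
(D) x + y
D

Apply T(x,y,z) = (y, x, z) to each option, i.e. replace (x, y, z) by the transformed coordinates.
Substitute the transformed coordinates into each option and compare with the original:
(A) x^2 - y^2  ->  (y)^2 - (x)^2 = -x^2 + y^2   [differs from x^2 - y^2: not invariant]
(B) xz  ->  (y)(z) = yz   [differs from xz: not invariant]
(C) y - z  ->  (x) - (z) = x - z   [differs from y - z: not invariant]
(D) x + y  ->  (y) + (x) = x + y   [equals x + y: invariant]

Only option (D), x + y, is unchanged by the transformation.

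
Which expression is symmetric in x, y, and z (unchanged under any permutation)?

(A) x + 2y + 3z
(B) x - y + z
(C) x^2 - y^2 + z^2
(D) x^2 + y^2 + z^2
D

A symmetric expression is unchanged when the variables are permuted; here the transformation to test is the swap (x, y) -> (y, x).
A symmetric expression must survive every permutation; the single swap x <-> y already eliminates the distractors, and the keyed expression is also unchanged by x <-> z and y <-> z (each variable enters it in exactly the same way).
Substitute the transformed coordinates into each option and compare with the original:
(A) x + 2y + 3z  ->  (y) + 2(x) + 3z = 2x + y + 3z   [differs from x + 2y + 3z: not invariant]
(B) x - y + z  ->  (y) - (x) + z = -x + y + z   [differs from x - y + z: not invariant]
(C) x^2 - y^2 + z^2  ->  (y)^2 - (x)^2 + z^2 = -x^2 + y^2 + z^2   [differs from x^2 - y^2 + z^2: not invariant]
(D) x^2 + y^2 + z^2  ->  (y)^2 + (x)^2 + z^2 = x^2 + y^2 + z^2   [equals x^2 + y^2 + z^2: invariant]

Only option (D), x^2 + y^2 + z^2, is unchanged by the transformation.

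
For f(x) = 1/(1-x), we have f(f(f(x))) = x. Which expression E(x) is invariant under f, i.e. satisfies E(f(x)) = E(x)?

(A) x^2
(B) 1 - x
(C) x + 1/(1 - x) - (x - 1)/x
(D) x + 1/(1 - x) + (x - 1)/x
D

Replace x by f(x) = 1/(1 - x) in each option and simplify. As a quick numerical cross-check, also compare E(3) with E(f(3)) = E(-1/2).

(A) x^2  ->  (1/(1 - x))^2 = (x - 1)^(-2); check: E(3) = 9 but E(-1/2) = 1/4.   [not invariant]
(B) 1 - x  ->  1 - (1/(1 - x)) = x/(x - 1); check: E(3) = -2 but E(-1/2) = 3/2.   [not invariant]
(C) x + 1/(1 - x) - (x - 1)/x  ->  (1/(1 - x)) + 1/(1 - (1/(1 - x))) - ((1/(1 - x)) - 1)/(1/(1 - x)) = (x^2(1 - x) - x + (x - 1)^2)/(x(x - 1)); check: E(3) = 11/6 but E(-1/2) = -17/6.   [not invariant]
(D) x + 1/(1 - x) + (x - 1)/x  ->  (1/(1 - x)) + 1/(1 - (1/(1 - x))) + ((1/(1 - x)) - 1)/(1/(1 - x)), which simplifies back to x + 1/(1 - x) + (x - 1)/x; check: E(3) = 19/6, E(-1/2) = 19/6.   [invariant]

Only (D) is unchanged. Indeed f(f(x)) = 1/(1 - 1/(1-x)) = (1-x)/(-x) = (x-1)/x, so E(x) = x + f(x) + f(f(x)) is the sum over the whole 3-cycle; applying f just permutes the three terms cyclically (x -> f(x) -> f(f(x)) -> x), leaving the sum unchanged.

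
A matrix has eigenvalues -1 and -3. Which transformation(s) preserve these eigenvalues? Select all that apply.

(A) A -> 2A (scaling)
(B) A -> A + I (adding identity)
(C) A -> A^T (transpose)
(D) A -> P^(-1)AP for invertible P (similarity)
C and D

Eigenvalues are preserved by:
1. Similarity transformations: A -> P^(-1)AP (same characteristic polynomial)
2. Transpose: A^T has the same eigenvalues as A

Eigenvalues are NOT preserved by:
- Adding identity: eigenvalues become -1+1, -3+1
- Scaling: eigenvalues become -2, -6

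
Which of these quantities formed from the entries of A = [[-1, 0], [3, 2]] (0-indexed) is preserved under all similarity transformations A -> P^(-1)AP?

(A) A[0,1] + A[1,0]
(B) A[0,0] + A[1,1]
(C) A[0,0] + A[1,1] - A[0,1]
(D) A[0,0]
B

A[0,0] + A[1,1] is the trace of A. By the cyclic property of the trace, tr(P^(-1)AP) = tr(APP^(-1)) = tr(A), so it is the same for every matrix similar to A.

The other combinations are not similarity invariants. For example, take P = [[1, 2], [0, 1]] (det P = 1), so P^(-1) = [[1, -2], [0, 1]] and
B = P^(-1)AP = [[-7, -18], [3, 8]].
Evaluating each option on A and on B:
(A) A[0,1] + A[1,0]: 3 for A, -15 for B -> changes
(B) A[0,0] + A[1,1]: 1 for A, 1 for B -> unchanged
(C) A[0,0] + A[1,1] - A[0,1]: 1 for A, 19 for B -> changes
(D) A[0,0]: -1 for A, -7 for B -> changes

Only (B) A[0,0] + A[1,1] = 1 survives (and it does so for every P, not just this one), so it is the invariant.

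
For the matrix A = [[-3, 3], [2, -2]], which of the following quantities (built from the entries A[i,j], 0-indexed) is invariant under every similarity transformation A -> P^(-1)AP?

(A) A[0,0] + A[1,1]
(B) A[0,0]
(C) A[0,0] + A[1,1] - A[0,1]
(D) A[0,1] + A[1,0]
A

A[0,0] + A[1,1] is the trace of A. By the cyclic property of the trace, tr(P^(-1)AP) = tr(APP^(-1)) = tr(A), so it is the same for every matrix similar to A.

The other combinations are not similarity invariants. For example, take P = [[1, -1], [0, 1]] (det P = 1), so P^(-1) = [[1, 1], [0, 1]] and
B = P^(-1)AP = [[-1, 2], [2, -4]].
Evaluating each option on A and on B:
(A) A[0,0] + A[1,1]: -5 for A, -5 for B -> unchanged
(B) A[0,0]: -3 for A, -1 for B -> changes
(C) A[0,0] + A[1,1] - A[0,1]: -8 for A, -7 for B -> changes
(D) A[0,1] + A[1,0]: 5 for A, 4 for B -> changes

Only (A) A[0,0] + A[1,1] = -5 survives (and it does so for every P, not just this one), so it is the invariant.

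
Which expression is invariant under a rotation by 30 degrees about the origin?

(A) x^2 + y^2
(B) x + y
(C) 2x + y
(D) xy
A

A rotation by 30 degrees sends (x, y) to (sqrt(3)x/2 - y/2, x/2 + sqrt(3)y/2).
Substitute the transformed coordinates into each option and compare with the original:
(A) x^2 + y^2  ->  (sqrt(3)x/2 - y/2)^2 + (x/2 + sqrt(3)y/2)^2 = x^2 + y^2   [equals x^2 + y^2: invariant]
(B) x + y  ->  (sqrt(3)x/2 - y/2) + (x/2 + sqrt(3)y/2) = x/2 + sqrt(3)x/2 - y/2 + sqrt(3)y/2   [differs from x + y: not invariant]
(C) 2x + y  ->  2(sqrt(3)x/2 - y/2) + (x/2 + sqrt(3)y/2) = x/2 + sqrt(3)x - y + sqrt(3)y/2   [differs from 2x + y: not invariant]
(D) xy  ->  (sqrt(3)x/2 - y/2)(x/2 + sqrt(3)y/2) = sqrt(3)x^2/4 + xy/2 - sqrt(3)y^2/4   [differs from xy: not invariant]

Only option (A), x^2 + y^2, is unchanged by the transformation.
Geometrically, x^2 + y^2 is the squared distance from the origin, which every rotation about the origin preserves.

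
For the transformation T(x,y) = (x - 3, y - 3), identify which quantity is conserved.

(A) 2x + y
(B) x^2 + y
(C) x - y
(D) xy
C

An expression E(x,y) is invariant under T if E(T(x,y)) = E(x,y). Here T(x,y) = (x - 3, y - 3).
Substitute the transformed coordinates into each option and compare with the original:
(A) 2x + y  ->  2(x - 3) + (y - 3) = 2x + y - 9   [differs from 2x + y: not invariant]
(B) x^2 + y  ->  (x - 3)^2 + (y - 3) = x^2 - 6x + y + 6   [differs from x^2 + y: not invariant]
(C) x - y  ->  (x - 3) - (y - 3) = x - y   [equals x - y: invariant]
(D) xy  ->  (x - 3)(y - 3) = xy - 3x - 3y + 9   [differs from xy: not invariant]

Only option (C), x - y, is unchanged by the transformation.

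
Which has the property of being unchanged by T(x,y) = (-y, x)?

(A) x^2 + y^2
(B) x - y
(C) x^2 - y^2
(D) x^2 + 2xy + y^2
A

An expression E(x,y) is invariant under T if E(T(x,y)) = E(x,y). Here T(x,y) = (-y, x).
Substitute the transformed coordinates into each option and compare with the original:
(A) x^2 + y^2  ->  (-y)^2 + (x)^2 = x^2 + y^2   [equals x^2 + y^2: invariant]
(B) x - y  ->  (-y) - (x) = -x - y   [differs from x - y: not invariant]
(C) x^2 - y^2  ->  (-y)^2 - (x)^2 = -x^2 + y^2   [differs from x^2 - y^2: not invariant]
(D) x^2 + 2xy + y^2  ->  (-y)^2 + 2(-y)(x) + (x)^2 = x^2 - 2xy + y^2   [differs from x^2 + 2xy + y^2: not invariant]

Only option (A), x^2 + y^2, is unchanged by the transformation.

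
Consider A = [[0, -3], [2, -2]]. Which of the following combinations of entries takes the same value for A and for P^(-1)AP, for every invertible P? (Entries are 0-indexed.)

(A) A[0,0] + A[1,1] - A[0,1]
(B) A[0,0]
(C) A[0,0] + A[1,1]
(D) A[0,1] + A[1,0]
C

A[0,0] + A[1,1] is the trace of A. By the cyclic property of the trace, tr(P^(-1)AP) = tr(APP^(-1)) = tr(A), so it is the same for every matrix similar to A.

The other combinations are not similarity invariants. For example, take P = [[1, 1], [1, 2]] (det P = 1), so P^(-1) = [[2, -1], [-1, 1]] and
B = P^(-1)AP = [[-6, -10], [3, 4]].
Evaluating each option on A and on B:
(A) A[0,0] + A[1,1] - A[0,1]: 1 for A, 8 for B -> changes
(B) A[0,0]: 0 for A, -6 for B -> changes
(C) A[0,0] + A[1,1]: -2 for A, -2 for B -> unchanged
(D) A[0,1] + A[1,0]: -1 for A, -7 for B -> changes

Only (C) A[0,0] + A[1,1] = -2 survives (and it does so for every P, not just this one), so it is the invariant.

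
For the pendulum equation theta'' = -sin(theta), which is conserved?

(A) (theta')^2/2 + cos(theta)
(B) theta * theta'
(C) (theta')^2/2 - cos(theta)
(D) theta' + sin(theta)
C

A first integral I satisfies dI/dt = 0 along every solution. Differentiate each option and use the equation of motion:
(A) d/dt[(theta')^2/2 + cos(theta)] = theta' theta'' - sin(theta) theta' = -2 theta' sin(theta), not identically 0
(B) d/dt[theta * theta'] = (theta')^2 + theta theta'' = (theta')^2 - theta sin(theta), not identically 0
(C) d/dt[(theta')^2/2 - cos(theta)] = theta' theta'' + sin(theta) theta' = theta'(-sin(theta)) + theta' sin(theta) = 0
(D) d/dt[theta' + sin(theta)] = theta'' + cos(theta) theta' = -sin(theta) + theta' cos(theta), not identically 0

Only (C) has zero time-derivative. This is the total energy: kinetic (theta')^2/2 plus potential -cos(theta).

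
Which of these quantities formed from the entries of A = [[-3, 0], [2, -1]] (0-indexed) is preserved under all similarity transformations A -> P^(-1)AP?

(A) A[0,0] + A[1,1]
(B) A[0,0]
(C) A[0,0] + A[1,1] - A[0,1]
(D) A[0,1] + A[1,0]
A

A[0,0] + A[1,1] is the trace of A. By the cyclic property of the trace, tr(P^(-1)AP) = tr(APP^(-1)) = tr(A), so it is the same for every matrix similar to A.

The other combinations are not similarity invariants. For example, take P = [[2, 1], [1, 1]] (det P = 1), so P^(-1) = [[1, -1], [-1, 2]] and
B = P^(-1)AP = [[-9, -4], [12, 5]].
Evaluating each option on A and on B:
(A) A[0,0] + A[1,1]: -4 for A, -4 for B -> unchanged
(B) A[0,0]: -3 for A, -9 for B -> changes
(C) A[0,0] + A[1,1] - A[0,1]: -4 for A, 0 for B -> changes
(D) A[0,1] + A[1,0]: 2 for A, 8 for B -> changes

Only (A) A[0,0] + A[1,1] = -4 survives (and it does so for every P, not just this one), so it is the invariant.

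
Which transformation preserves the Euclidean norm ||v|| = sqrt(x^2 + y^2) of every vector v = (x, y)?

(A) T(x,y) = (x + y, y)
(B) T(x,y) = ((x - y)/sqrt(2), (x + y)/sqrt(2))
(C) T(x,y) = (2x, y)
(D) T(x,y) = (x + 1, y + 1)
B

A transformation preserves a norm if ||T(v)|| = ||v|| for every v; a single vector where the norm changes rules an option out.

(A) T(x,y) = (x + y, y): v = (0, 1) has norm sqrt((0)^2 + (1)^2) = 1, but T(v) = (1, 1) has norm sqrt(2) -- not preserved.
(B) T(x,y) = ((x - y)/sqrt(2), (x + y)/sqrt(2)): preserves the norm -- it is an orthogonal map (a rotation/reflection), and (sqrt(2)(x - y)/2)^2 + (sqrt(2)(x + y)/2)^2 simplifies to x^2 + y^2.
(C) T(x,y) = (2x, y): v = (1, 0) has norm sqrt((1)^2 + (0)^2) = 1, but T(v) = (2, 0) has norm 2 -- not preserved.
(D) T(x,y) = (x + 1, y + 1): v = (1, 0) has norm sqrt((1)^2 + (0)^2) = 1, but T(v) = (2, 1) has norm sqrt(5) -- not preserved.

Therefore the answer is (B).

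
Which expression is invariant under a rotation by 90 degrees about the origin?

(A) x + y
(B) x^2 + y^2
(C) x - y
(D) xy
B

A rotation by 90 degrees sends (x, y) to (-y, x).
Substitute the transformed coordinates into each option and compare with the original:
(A) x + y  ->  (-y) + (x) = x - y   [differs from x + y: not invariant]
(B) x^2 + y^2  ->  (-y)^2 + (x)^2 = x^2 + y^2   [equals x^2 + y^2: invariant]
(C) x - y  ->  (-y) - (x) = -x - y   [differs from x - y: not invariant]
(D) xy  ->  (-y)(x) = -xy   [differs from xy: not invariant]

Only option (B), x^2 + y^2, is unchanged by the transformation.
Geometrically, x^2 + y^2 is the squared distance from the origin, which every rotation about the origin preserves.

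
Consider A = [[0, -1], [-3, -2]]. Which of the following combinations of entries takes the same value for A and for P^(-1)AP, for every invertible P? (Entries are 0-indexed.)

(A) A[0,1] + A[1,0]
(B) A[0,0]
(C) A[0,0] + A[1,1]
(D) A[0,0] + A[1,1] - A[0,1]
C

A[0,0] + A[1,1] is the trace of A. By the cyclic property of the trace, tr(P^(-1)AP) = tr(APP^(-1)) = tr(A), so it is the same for every matrix similar to A.

The other combinations are not similarity invariants. For example, take P = [[1, 1], [0, 1]] (det P = 1), so P^(-1) = [[1, -1], [0, 1]] and
B = P^(-1)AP = [[3, 4], [-3, -5]].
Evaluating each option on A and on B:
(A) A[0,1] + A[1,0]: -4 for A, 1 for B -> changes
(B) A[0,0]: 0 for A, 3 for B -> changes
(C) A[0,0] + A[1,1]: -2 for A, -2 for B -> unchanged
(D) A[0,0] + A[1,1] - A[0,1]: -1 for A, -6 for B -> changes

Only (C) A[0,0] + A[1,1] = -2 survives (and it does so for every P, not just this one), so it is the invariant.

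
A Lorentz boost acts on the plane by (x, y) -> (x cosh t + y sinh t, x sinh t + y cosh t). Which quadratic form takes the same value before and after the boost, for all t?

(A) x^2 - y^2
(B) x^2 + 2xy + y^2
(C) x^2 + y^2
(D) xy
A

Write x' = x cosh t + y sinh t, y' = x sinh t + y cosh t and substitute into each option:
(A) x^2 - y^2: (x cosh t + y sinh t)^2 - (x sinh t + y cosh t)^2 = x^2(cosh^2 t - sinh^2 t) + 2xy(cosh t sinh t - sinh t cosh t) + y^2(sinh^2 t - cosh^2 t) = x^2 - y^2   [invariant, using cosh^2 t - sinh^2 t = 1]
(B) x^2 + 2xy + y^2: (x' + y')^2 with x' + y' = (x + y)(cosh t + sinh t) = (x + y)e^t, so it becomes (x + y)^2 e^(2t)   [not invariant for t != 0]
(C) x^2 + y^2: (x cosh t + y sinh t)^2 + (x sinh t + y cosh t)^2 = (x^2 + y^2)(cosh^2 t + sinh^2 t) + 4xy sinh t cosh t = (x^2 + y^2) cosh 2t + 2xy sinh 2t   [not invariant for t != 0]
(D) xy: (x cosh t + y sinh t)(x sinh t + y cosh t) = xy(cosh^2 t + sinh^2 t) + (x^2 + y^2) sinh t cosh t = xy cosh 2t + (x^2 + y^2)(sinh 2t)/2   [not invariant for t != 0]

Only (A) x^2 - y^2 is unchanged; it is the Minkowski form preserved by Lorentz boosts, just as x^2 + y^2 is preserved by ordinary rotations.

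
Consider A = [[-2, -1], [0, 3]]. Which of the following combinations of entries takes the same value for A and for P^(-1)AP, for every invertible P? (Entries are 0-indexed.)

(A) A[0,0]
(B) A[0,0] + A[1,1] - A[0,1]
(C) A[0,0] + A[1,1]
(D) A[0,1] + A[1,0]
C

A[0,0] + A[1,1] is the trace of A. By the cyclic property of the trace, tr(P^(-1)AP) = tr(APP^(-1)) = tr(A), so it is the same for every matrix similar to A.

The other combinations are not similarity invariants. For example, take P = [[1, 1], [1, 2]] (det P = 1), so P^(-1) = [[2, -1], [-1, 1]] and
B = P^(-1)AP = [[-9, -14], [6, 10]].
Evaluating each option on A and on B:
(A) A[0,0]: -2 for A, -9 for B -> changes
(B) A[0,0] + A[1,1] - A[0,1]: 2 for A, 15 for B -> changes
(C) A[0,0] + A[1,1]: 1 for A, 1 for B -> unchanged
(D) A[0,1] + A[1,0]: -1 for A, -8 for B -> changes

Only (C) A[0,0] + A[1,1] = 1 survives (and it does so for every P, not just this one), so it is the invariant.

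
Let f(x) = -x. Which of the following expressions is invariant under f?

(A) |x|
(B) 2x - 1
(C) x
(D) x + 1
A

For f(x) = -x:
Applying f replaces x by -x. Since |-x| = |x|, the absolute value is unchanged by f, whereas x -> -x, 2x - 1 -> -2x - 1 and x + 1 -> -x + 1 all change.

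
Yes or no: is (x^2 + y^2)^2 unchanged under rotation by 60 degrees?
Yes

Applying rotation by 60 degrees: x' = x*cos(60 degrees) - y*sin(60 degrees) = x/2 - sqrt(3)y/2, y' = x*sin(60 degrees) + y*cos(60 degrees) = sqrt(3)x/2 + y/2

Substituting into (x^2 + y^2)^2:
((x/2 - sqrt(3)y/2)^2 + (sqrt(3)x/2 + y/2)^2)^2
= x^4 + 2x^2y^2 + y^4 = (x^2 + y^2)^2

This equals the original expression (x^2 + y^2)^2, so it IS invariant.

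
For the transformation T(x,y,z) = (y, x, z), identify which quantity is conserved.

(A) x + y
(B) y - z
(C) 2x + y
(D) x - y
A

Apply T(x,y,z) = (y, x, z) to each option, i.e. replace (x, y, z) by the transformed coordinates.
Substitute the transformed coordinates into each option and compare with the original:
(A) x + y  ->  (y) + (x) = x + y   [equals x + y: invariant]
(B) y - z  ->  (x) - (z) = x - z   [differs from y - z: not invariant]
(C) 2x + y  ->  2(y) + (x) = x + 2y   [differs from 2x + y: not invariant]
(D) x - y  ->  (y) - (x) = -x + y   [differs from x - y: not invariant]

Only option (A), x + y, is unchanged by the transformation.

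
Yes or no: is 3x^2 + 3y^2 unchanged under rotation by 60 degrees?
Yes

Applying rotation by 60 degrees: x' = x*cos(60 degrees) - y*sin(60 degrees) = x/2 - sqrt(3)y/2, y' = x*sin(60 degrees) + y*cos(60 degrees) = sqrt(3)x/2 + y/2

Substituting into 3x^2 + 3y^2:
3(x/2 - sqrt(3)y/2)^2 + 3(sqrt(3)x/2 + y/2)^2
= 3x^2 + 3y^2

This equals the original expression 3x^2 + 3y^2, so it IS invariant.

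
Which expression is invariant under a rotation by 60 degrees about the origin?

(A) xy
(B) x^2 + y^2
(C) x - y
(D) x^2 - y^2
B

A rotation by 60 degrees sends (x, y) to (x/2 - sqrt(3)y/2, sqrt(3)x/2 + y/2).
Substitute the transformed coordinates into each option and compare with the original:
(A) xy  ->  (x/2 - sqrt(3)y/2)(sqrt(3)x/2 + y/2) = sqrt(3)x^2/4 - xy/2 - sqrt(3)y^2/4   [differs from xy: not invariant]
(B) x^2 + y^2  ->  (x/2 - sqrt(3)y/2)^2 + (sqrt(3)x/2 + y/2)^2 = x^2 + y^2   [equals x^2 + y^2: invariant]
(C) x - y  ->  (x/2 - sqrt(3)y/2) - (sqrt(3)x/2 + y/2) = -sqrt(3)x/2 + x/2 - sqrt(3)y/2 - y/2   [differs from x - y: not invariant]
(D) x^2 - y^2  ->  (x/2 - sqrt(3)y/2)^2 - (sqrt(3)x/2 + y/2)^2 = -x^2/2 - sqrt(3)xy + y^2/2   [differs from x^2 - y^2: not invariant]

Only option (B), x^2 + y^2, is unchanged by the transformation.
Geometrically, x^2 + y^2 is the squared distance from the origin, which every rotation about the origin preserves.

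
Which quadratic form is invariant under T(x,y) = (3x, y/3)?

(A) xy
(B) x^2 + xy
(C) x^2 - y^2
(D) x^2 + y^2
A

T multiplies x by 3 and divides y by 3.
Substitute the transformed coordinates into each option and compare with the original:
(A) xy  ->  (3x)(y/3) = xy   [equals xy: invariant]
(B) x^2 + xy  ->  (3x)^2 + (3x)(y/3) = 9x^2 + xy   [differs from x^2 + xy: not invariant]
(C) x^2 - y^2  ->  (3x)^2 - (y/3)^2 = 9x^2 - y^2/9   [differs from x^2 - y^2: not invariant]
(D) x^2 + y^2  ->  (3x)^2 + (y/3)^2 = 9x^2 + y^2/9   [differs from x^2 + y^2: not invariant]

Only option (A), xy, is unchanged by the transformation.
The factors 3 and 1/3 cancel only in the pure product xy.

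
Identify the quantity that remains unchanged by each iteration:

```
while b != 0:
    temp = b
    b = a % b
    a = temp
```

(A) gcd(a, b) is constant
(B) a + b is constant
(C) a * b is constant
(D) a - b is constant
A

A loop invariant must hold before the first iteration and be re-established by every execution of the body.

(A) gcd(a, b) is constant: One iteration replaces (a, b) by (b, a mod b). Since a mod b = a - q*b for an integer q, any common divisor of a and b divides b and a mod b, and conversely; hence gcd(b, a mod b) = gcd(a, b). For instance (31, 11) -> (11, 9) keeps gcd = 1. At exit b = 0 and a = gcd of the original inputs.

The other options fail:
(B) a + b is constant: e.g. (a, b) = (31, 11) -> (11, 9): the sum goes from 42 to 20.
(C) a * b is constant: e.g. (a, b) = (31, 11) -> (11, 9): the product goes from 341 to 99.
(D) a - b is constant: e.g. (a, b) = (31, 11) -> (11, 9): the difference goes from 20 to 2.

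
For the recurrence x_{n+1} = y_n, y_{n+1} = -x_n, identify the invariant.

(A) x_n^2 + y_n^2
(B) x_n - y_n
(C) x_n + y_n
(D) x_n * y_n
A

For the recurrence x_{n+1} = y_n, y_{n+1} = -x_n:

x_{n+1}^2 + y_{n+1}^2 = y_n^2 + (-x_n)^2 = x_n^2 + y_n^2
The sum of squares is conserved (like energy in a harmonic oscillator).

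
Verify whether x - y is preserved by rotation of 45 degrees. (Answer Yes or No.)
No

Applying rotation by 45 degrees: x' = x*cos(45 degrees) - y*sin(45 degrees) = sqrt(2)x/2 - sqrt(2)y/2, y' = x*sin(45 degrees) + y*cos(45 degrees) = sqrt(2)x/2 + sqrt(2)y/2

Substituting into x - y:
(sqrt(2)x/2 - sqrt(2)y/2) - (sqrt(2)x/2 + sqrt(2)y/2)
= -sqrt(2)y

This differs from the original expression x - y, so it is NOT invariant.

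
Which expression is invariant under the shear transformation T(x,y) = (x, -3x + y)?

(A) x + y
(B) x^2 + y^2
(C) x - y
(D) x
D

Under the shear T(x,y) = (x, -3x + y):
Substitute the transformed coordinates into each option and compare with the original:
(A) x + y  ->  (x) + (-3x + y) = -2x + y   [differs from x + y: not invariant]
(B) x^2 + y^2  ->  (x)^2 + (-3x + y)^2 = 10x^2 - 6xy + y^2   [differs from x^2 + y^2: not invariant]
(C) x - y  ->  (x) - (-3x + y) = 4x - y   [differs from x - y: not invariant]
(D) x  ->  (x) = x   [equals x: invariant]

Only option (D), x, is unchanged by the transformation.
A vertical shear moves points parallel to the y-axis, so the x-coordinate (and any function of x alone) is unchanged.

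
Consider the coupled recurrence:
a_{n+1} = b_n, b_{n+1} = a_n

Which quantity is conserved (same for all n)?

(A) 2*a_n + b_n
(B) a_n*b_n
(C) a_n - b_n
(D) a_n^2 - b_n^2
B

Replace a_n by a_{n+1} = b_n and b_n by b_{n+1} = a_n in each option and simplify:
(A) 2*a_n + b_n  ->  2*(b_n) + (a_n) = a_n + 2*b_n   [not conserved]
(B) a_n*b_n  ->  (b_n)*(a_n) = a_n*b_n   [conserved]
(C) a_n - b_n  ->  (b_n) - (a_n) = -a_n + b_n   [not conserved]
(D) a_n^2 - b_n^2  ->  (b_n)^2 - (a_n)^2 = -a_n^2 + b_n^2   [not conserved]

Only (B) a_n*b_n returns to itself after one step, so it is the conserved quantity.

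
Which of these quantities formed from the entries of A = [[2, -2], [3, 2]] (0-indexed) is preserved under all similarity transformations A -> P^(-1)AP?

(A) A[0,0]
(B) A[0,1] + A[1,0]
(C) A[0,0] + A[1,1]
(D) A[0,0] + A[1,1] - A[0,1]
C

A[0,0] + A[1,1] is the trace of A. By the cyclic property of the trace, tr(P^(-1)AP) = tr(APP^(-1)) = tr(A), so it is the same for every matrix similar to A.

The other combinations are not similarity invariants. For example, take P = [[1, 2], [0, 1]] (det P = 1), so P^(-1) = [[1, -2], [0, 1]] and
B = P^(-1)AP = [[-4, -14], [3, 8]].
Evaluating each option on A and on B:
(A) A[0,0]: 2 for A, -4 for B -> changes
(B) A[0,1] + A[1,0]: 1 for A, -11 for B -> changes
(C) A[0,0] + A[1,1]: 4 for A, 4 for B -> unchanged
(D) A[0,0] + A[1,1] - A[0,1]: 6 for A, 18 for B -> changes

Only (C) A[0,0] + A[1,1] = 4 survives (and it does so for every P, not just this one), so it is the invariant.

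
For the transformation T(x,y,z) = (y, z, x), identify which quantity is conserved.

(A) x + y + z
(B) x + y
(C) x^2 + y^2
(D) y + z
A

Apply T(x,y,z) = (y, z, x) to each option, i.e. replace (x, y, z) by the transformed coordinates.
Substitute the transformed coordinates into each option and compare with the original:
(A) x + y + z  ->  (y) + (z) + (x) = x + y + z   [equals x + y + z: invariant]
(B) x + y  ->  (y) + (z) = y + z   [differs from x + y: not invariant]
(C) x^2 + y^2  ->  (y)^2 + (z)^2 = y^2 + z^2   [differs from x^2 + y^2: not invariant]
(D) y + z  ->  (z) + (x) = x + z   [differs from y + z: not invariant]

Only option (A), x + y + z, is unchanged by the transformation.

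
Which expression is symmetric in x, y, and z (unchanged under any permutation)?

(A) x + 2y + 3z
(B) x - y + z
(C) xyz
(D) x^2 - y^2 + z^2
C

A symmetric expression is unchanged when the variables are permuted; here the transformation to test is the swap (x, y) -> (y, x).
A symmetric expression must survive every permutation; the single swap x <-> y already eliminates the distractors, and the keyed expression is also unchanged by x <-> z and y <-> z (each variable enters it in exactly the same way).
Substitute the transformed coordinates into each option and compare with the original:
(A) x + 2y + 3z  ->  (y) + 2(x) + 3z = 2x + y + 3z   [differs from x + 2y + 3z: not invariant]
(B) x - y + z  ->  (y) - (x) + z = -x + y + z   [differs from x - y + z: not invariant]
(C) xyz  ->  (y)(x)z = xyz   [equals xyz: invariant]
(D) x^2 - y^2 + z^2  ->  (y)^2 - (x)^2 + z^2 = -x^2 + y^2 + z^2   [differs from x^2 - y^2 + z^2: not invariant]

Only option (C), xyz, is unchanged by the transformation.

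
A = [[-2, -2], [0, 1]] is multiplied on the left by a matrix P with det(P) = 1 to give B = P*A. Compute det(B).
-2

By the multiplicative property of determinants, det(B) = det(P*A) = det(P) * det(A) = det(A),
so the determinant is invariant under multiplication by any determinant-1 matrix; we just need det(A).

det(A) = (-2)(1) - (-2)(0) = -2 - 0 = -2

Therefore det(B) = 1 * (-2) = -2.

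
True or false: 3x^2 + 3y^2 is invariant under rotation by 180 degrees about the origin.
True

Applying rotation by 180 degrees: x' = x*cos(180 degrees) - y*sin(180 degrees) = -x, y' = x*sin(180 degrees) + y*cos(180 degrees) = -y

Substituting into 3x^2 + 3y^2:
3(-x)^2 + 3(-y)^2
= 3x^2 + 3y^2

This equals the original expression 3x^2 + 3y^2, so it IS invariant.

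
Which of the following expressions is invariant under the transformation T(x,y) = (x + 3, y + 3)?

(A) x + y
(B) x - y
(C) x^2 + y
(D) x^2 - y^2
B

An expression E(x,y) is invariant under T if E(T(x,y)) = E(x,y). Here T(x,y) = (x + 3, y + 3).
Substitute the transformed coordinates into each option and compare with the original:
(A) x + y  ->  (x + 3) + (y + 3) = x + y + 6   [differs from x + y: not invariant]
(B) x - y  ->  (x + 3) - (y + 3) = x - y   [equals x - y: invariant]
(C) x^2 + y  ->  (x + 3)^2 + (y + 3) = x^2 + 6x + y + 12   [differs from x^2 + y: not invariant]
(D) x^2 - y^2  ->  (x + 3)^2 - (y + 3)^2 = x^2 + 6x - y^2 - 6y   [differs from x^2 - y^2: not invariant]

Only option (B), x - y, is unchanged by the transformation.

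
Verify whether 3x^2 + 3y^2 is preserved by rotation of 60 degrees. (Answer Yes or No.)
Yes

Applying rotation by 60 degrees: x' = x*cos(60 degrees) - y*sin(60 degrees) = x/2 - sqrt(3)y/2, y' = x*sin(60 degrees) + y*cos(60 degrees) = sqrt(3)x/2 + y/2

Substituting into 3x^2 + 3y^2:
3(x/2 - sqrt(3)y/2)^2 + 3(sqrt(3)x/2 + y/2)^2
= 3x^2 + 3y^2

This equals the original expression 3x^2 + 3y^2, so it IS invariant.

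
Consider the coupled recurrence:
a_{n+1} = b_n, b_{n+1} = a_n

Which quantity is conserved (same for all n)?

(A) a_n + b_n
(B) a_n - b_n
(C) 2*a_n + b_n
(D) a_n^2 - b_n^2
A

Replace a_n by a_{n+1} = b_n and b_n by b_{n+1} = a_n in each option and simplify:
(A) a_n + b_n  ->  (b_n) + (a_n) = a_n + b_n   [conserved]
(B) a_n - b_n  ->  (b_n) - (a_n) = -a_n + b_n   [not conserved]
(C) 2*a_n + b_n  ->  2*(b_n) + (a_n) = a_n + 2*b_n   [not conserved]
(D) a_n^2 - b_n^2  ->  (b_n)^2 - (a_n)^2 = -a_n^2 + b_n^2   [not conserved]

Only (A) a_n + b_n returns to itself after one step, so it is the conserved quantity.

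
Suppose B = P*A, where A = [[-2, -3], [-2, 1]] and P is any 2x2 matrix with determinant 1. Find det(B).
-8

By the multiplicative property of determinants, det(B) = det(P*A) = det(P) * det(A) = det(A),
so the determinant is invariant under multiplication by any determinant-1 matrix; we just need det(A).

det(A) = (-2)(1) - (-3)(-2) = -2 - 6 = -8

Therefore det(B) = 1 * (-8) = -8.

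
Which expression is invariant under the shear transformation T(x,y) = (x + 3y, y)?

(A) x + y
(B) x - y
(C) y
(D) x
C

Under the shear T(x,y) = (x + 3y, y):
Substitute the transformed coordinates into each option and compare with the original:
(A) x + y  ->  (x + 3y) + (y) = x + 4y   [differs from x + y: not invariant]
(B) x - y  ->  (x + 3y) - (y) = x + 2y   [differs from x - y: not invariant]
(C) y  ->  (y) = y   [equals y: invariant]
(D) x  ->  (x + 3y) = x + 3y   [differs from x: not invariant]

Only option (C), y, is unchanged by the transformation.
A horizontal shear moves points parallel to the x-axis, so the y-coordinate (and any function of y alone) is unchanged.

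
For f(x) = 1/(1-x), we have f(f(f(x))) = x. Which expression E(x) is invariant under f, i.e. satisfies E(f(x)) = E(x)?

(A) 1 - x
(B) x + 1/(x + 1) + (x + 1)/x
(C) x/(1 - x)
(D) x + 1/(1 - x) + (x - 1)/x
D

Replace x by f(x) = 1/(1 - x) in each option and simplify. As a quick numerical cross-check, also compare E(4) with E(f(4)) = E(-1/3).

(A) 1 - x  ->  1 - (1/(1 - x)) = x/(x - 1); check: E(4) = -3 but E(-1/3) = 4/3.   [not invariant]
(B) x + 1/(x + 1) + (x + 1)/x  ->  (1/(1 - x)) + 1/((1/(1 - x)) + 1) + ((1/(1 - x)) + 1)/(1/(1 - x)) = (-x^3 + 6x^2 - 11x + 7)/(x^2 - 3x + 2); check: E(4) = 109/20 but E(-1/3) = -5/6.   [not invariant]
(C) x/(1 - x)  ->  (1/(1 - x))/(1 - (1/(1 - x))) = -1/x; check: E(4) = -4/3 but E(-1/3) = -1/4.   [not invariant]
(D) x + 1/(1 - x) + (x - 1)/x  ->  (1/(1 - x)) + 1/(1 - (1/(1 - x))) + ((1/(1 - x)) - 1)/(1/(1 - x)), which simplifies back to x + 1/(1 - x) + (x - 1)/x; check: E(4) = 53/12, E(-1/3) = 53/12.   [invariant]

Only (D) is unchanged. Indeed f(f(x)) = 1/(1 - 1/(1-x)) = (1-x)/(-x) = (x-1)/x, so E(x) = x + f(x) + f(f(x)) is the sum over the whole 3-cycle; applying f just permutes the three terms cyclically (x -> f(x) -> f(f(x)) -> x), leaving the sum unchanged.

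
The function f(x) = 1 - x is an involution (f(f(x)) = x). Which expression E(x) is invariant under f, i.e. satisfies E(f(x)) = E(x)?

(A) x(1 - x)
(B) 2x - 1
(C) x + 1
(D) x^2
A

Replace x by f(x) = 1 - x in each option and simplify. As a quick numerical cross-check, also compare E(3) with E(f(3)) = E(-2).

(A) x(1 - x)  ->  (1 - x)(1 - (1 - x)), which simplifies back to x(1 - x); check: E(3) = -6, E(-2) = -6.   [invariant]
(B) 2x - 1  ->  2(1 - x) - 1 = 1 - 2x; check: E(3) = 5 but E(-2) = -5.   [not invariant]
(C) x + 1  ->  (1 - x) + 1 = 2 - x; check: E(3) = 4 but E(-2) = -1.   [not invariant]
(D) x^2  ->  (1 - x)^2 = (x - 1)^2; check: E(3) = 9 but E(-2) = 4.   [not invariant]

Only (A) is unchanged. E is symmetric under swapping x with f(x) = 1 - x, which is exactly what an involution does.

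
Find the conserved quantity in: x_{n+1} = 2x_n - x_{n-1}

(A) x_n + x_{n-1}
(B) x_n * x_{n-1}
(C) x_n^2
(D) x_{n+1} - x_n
D

For the recurrence x_{n+1} = 2x_n - x_{n-1}:

If x_{n+1} = 2x_n - x_{n-1}, then:
x_{n+1} - x_n = x_n - x_{n-1}
The first difference is constant throughout the sequence.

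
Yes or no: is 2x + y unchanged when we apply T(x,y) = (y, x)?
No

Substitute T(x,y) = (y, x) into the expression and compare with the original.

Original: 2x + y
After applying T: 2(y) + (x) = x + 2y

This differs from the original 2x + y (difference: -x + y), so the expression is NOT invariant.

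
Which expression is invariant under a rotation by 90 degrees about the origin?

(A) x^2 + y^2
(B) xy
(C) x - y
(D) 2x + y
A

A rotation by 90 degrees sends (x, y) to (-y, x).
Substitute the transformed coordinates into each option and compare with the original:
(A) x^2 + y^2  ->  (-y)^2 + (x)^2 = x^2 + y^2   [equals x^2 + y^2: invariant]
(B) xy  ->  (-y)(x) = -xy   [differs from xy: not invariant]
(C) x - y  ->  (-y) - (x) = -x - y   [differs from x - y: not invariant]
(D) 2x + y  ->  2(-y) + (x) = x - 2y   [differs from 2x + y: not invariant]

Only option (A), x^2 + y^2, is unchanged by the transformation.
Geometrically, x^2 + y^2 is the squared distance from the origin, which every rotation about the origin preserves.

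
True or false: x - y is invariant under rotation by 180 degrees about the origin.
False

Applying rotation by 180 degrees: x' = x*cos(180 degrees) - y*sin(180 degrees) = -x, y' = x*sin(180 degrees) + y*cos(180 degrees) = -y

Substituting into x - y:
(-x) - (-y)
= -x + y

This differs from the original expression x - y, so it is NOT invariant.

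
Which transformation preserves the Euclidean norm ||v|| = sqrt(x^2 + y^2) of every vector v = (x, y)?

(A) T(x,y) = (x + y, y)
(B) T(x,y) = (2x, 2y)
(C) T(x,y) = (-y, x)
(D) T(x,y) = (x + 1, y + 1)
C

A transformation preserves a norm if ||T(v)|| = ||v|| for every v; a single vector where the norm changes rules an option out.

(A) T(x,y) = (x + y, y): v = (0, 1) has norm sqrt((0)^2 + (1)^2) = 1, but T(v) = (1, 1) has norm sqrt(2) -- not preserved.
(B) T(x,y) = (2x, 2y): v = (1, 0) has norm sqrt((1)^2 + (0)^2) = 1, but T(v) = (2, 0) has norm 2 -- not preserved.
(C) T(x,y) = (-y, x): preserves the norm -- it is an orthogonal map (a rotation/reflection), and (-y)^2 + (x)^2 simplifies to x^2 + y^2.
(D) T(x,y) = (x + 1, y + 1): v = (1, 0) has norm sqrt((1)^2 + (0)^2) = 1, but T(v) = (2, 1) has norm sqrt(5) -- not preserved.

Therefore the answer is (C).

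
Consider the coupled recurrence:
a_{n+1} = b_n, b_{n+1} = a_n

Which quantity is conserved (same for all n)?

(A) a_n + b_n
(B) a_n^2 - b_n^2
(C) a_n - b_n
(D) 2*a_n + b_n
A

Replace a_n by a_{n+1} = b_n and b_n by b_{n+1} = a_n in each option and simplify:
(A) a_n + b_n  ->  (b_n) + (a_n) = a_n + b_n   [conserved]
(B) a_n^2 - b_n^2  ->  (b_n)^2 - (a_n)^2 = -a_n^2 + b_n^2   [not conserved]
(C) a_n - b_n  ->  (b_n) - (a_n) = -a_n + b_n   [not conserved]
(D) 2*a_n + b_n  ->  2*(b_n) + (a_n) = a_n + 2*b_n   [not conserved]

Only (A) a_n + b_n returns to itself after one step, so it is the conserved quantity.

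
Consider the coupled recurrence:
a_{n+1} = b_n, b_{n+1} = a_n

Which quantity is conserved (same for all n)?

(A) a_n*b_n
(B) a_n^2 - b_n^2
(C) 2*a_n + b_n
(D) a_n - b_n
A

Replace a_n by a_{n+1} = b_n and b_n by b_{n+1} = a_n in each option and simplify:
(A) a_n*b_n  ->  (b_n)*(a_n) = a_n*b_n   [conserved]
(B) a_n^2 - b_n^2  ->  (b_n)^2 - (a_n)^2 = -a_n^2 + b_n^2   [not conserved]
(C) 2*a_n + b_n  ->  2*(b_n) + (a_n) = a_n + 2*b_n   [not conserved]
(D) a_n - b_n  ->  (b_n) - (a_n) = -a_n + b_n   [not conserved]

Only (A) a_n*b_n returns to itself after one step, so it is the conserved quantity.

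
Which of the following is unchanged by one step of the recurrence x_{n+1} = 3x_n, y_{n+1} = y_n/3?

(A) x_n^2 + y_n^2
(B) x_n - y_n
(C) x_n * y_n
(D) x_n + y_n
C

For the recurrence x_{n+1} = 3x_n, y_{n+1} = y_n/3:

x_{n+1} * y_{n+1} = (3x_n) * (y_n/3) = x_n * y_n
The product is conserved.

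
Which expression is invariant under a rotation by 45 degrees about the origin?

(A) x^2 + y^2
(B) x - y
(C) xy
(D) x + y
A

A rotation by 45 degrees sends (x, y) to (sqrt(2)x/2 - sqrt(2)y/2, sqrt(2)x/2 + sqrt(2)y/2).
Substitute the transformed coordinates into each option and compare with the original:
(A) x^2 + y^2  ->  (sqrt(2)x/2 - sqrt(2)y/2)^2 + (sqrt(2)x/2 + sqrt(2)y/2)^2 = x^2 + y^2   [equals x^2 + y^2: invariant]
(B) x - y  ->  (sqrt(2)x/2 - sqrt(2)y/2) - (sqrt(2)x/2 + sqrt(2)y/2) = -sqrt(2)y   [differs from x - y: not invariant]
(C) xy  ->  (sqrt(2)x/2 - sqrt(2)y/2)(sqrt(2)x/2 + sqrt(2)y/2) = x^2/2 - y^2/2   [differs from xy: not invariant]
(D) x + y  ->  (sqrt(2)x/2 - sqrt(2)y/2) + (sqrt(2)x/2 + sqrt(2)y/2) = sqrt(2)x   [differs from x + y: not invariant]

Only option (A), x^2 + y^2, is unchanged by the transformation.
Geometrically, x^2 + y^2 is the squared distance from the origin, which every rotation about the origin preserves.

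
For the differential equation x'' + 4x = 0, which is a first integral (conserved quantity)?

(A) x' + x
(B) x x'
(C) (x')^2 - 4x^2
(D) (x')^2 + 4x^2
D

A first integral I satisfies dI/dt = 0 along every solution. Differentiate each option and use the equation of motion:
(A) d/dt[x' + x] = x'' + x' = -4x + x', not identically 0
(B) d/dt[x x'] = (x')^2 + x x'' = (x')^2 - 4x^2, not identically 0
(C) d/dt[(x')^2 - 4x^2] = 2x'x'' - 8x x' = -16x x', not identically 0
(D) d/dt[(x')^2 + 4x^2] = 2x'x'' + 8x x' = 2x'(-4x) + 8x x' = 0

Only (D) has zero time-derivative. So the energy-like quantity (x')^2 + 4x^2 is the first integral.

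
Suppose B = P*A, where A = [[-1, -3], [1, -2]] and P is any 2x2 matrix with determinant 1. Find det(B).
5

By the multiplicative property of determinants, det(B) = det(P*A) = det(P) * det(A) = det(A),
so the determinant is invariant under multiplication by any determinant-1 matrix; we just need det(A).

det(A) = (-1)(-2) - (-3)(1) = 2 - (-3) = 5

Therefore det(B) = 1 * 5 = 5.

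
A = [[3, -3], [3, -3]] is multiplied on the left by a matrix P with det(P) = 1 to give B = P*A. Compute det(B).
0

By the multiplicative property of determinants, det(B) = det(P*A) = det(P) * det(A) = det(A),
so the determinant is invariant under multiplication by any determinant-1 matrix; we just need det(A).

det(A) = (3)(-3) - (-3)(3) = -9 - (-9) = 0

Therefore det(B) = 1 * 0 = 0.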